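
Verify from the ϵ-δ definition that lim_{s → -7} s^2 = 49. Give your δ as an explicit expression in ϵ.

δ = min(1, ϵ/15)

Let ϵ > 0 be given. We seek δ > 0 with 0 < |s + 7| < δ ⇒ |s^2 − 49| < ϵ.
Factor: s^2 − 49 = (s + 7)(s - 7), so |s^2 − 49| = |s + 7|·|s - 7|.
Impose δ ≤ 1 so that |s| < 8; then |s - 7| ≤ 15.
Hence |s^2 − 49| ≤ 15|s + 7|, which is < ϵ once |s + 7| < ϵ/15.
Take δ = min(1, ϵ/15). If 0 < |s + 7| < δ then both bounds hold and |s^2 − 49| ≤ 15|s + 7| < 15·(ϵ/15) = ϵ.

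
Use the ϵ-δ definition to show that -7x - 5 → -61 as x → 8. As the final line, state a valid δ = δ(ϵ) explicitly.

Fix ϵ > 0. We need δ > 0 so that 0 < |x − 8| < δ implies |(-7x - 5) + 61| < ϵ.
|(-7x - 5) + 61| = |-7x + 56| = 7|x − 8|.
So 7|x − 8| < ϵ exactly when |x − 8| < ϵ/7.
Take δ = ϵ/7. If 0 < |x − 8| < δ then |(-7x - 5) + 61| = 7|x − 8| < 7·(ϵ/7) = ϵ.

δ = ϵ/7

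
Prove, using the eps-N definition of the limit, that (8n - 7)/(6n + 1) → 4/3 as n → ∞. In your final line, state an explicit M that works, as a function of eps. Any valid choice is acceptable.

Let eps > 0. For n ≥ 1, |(8n - 7)/(6n + 1) − (4/3)| = |-50|/(6(6n + 1)) = 50/(6(6n + 1)).
Since 6n + 1 ≥ 6n for n ≥ 1, this is ≤ 50/(6·6n) = (25/18)/n.
So |(8n - 7)/(6n + 1) − (4/3)| < eps whenever n > (25/18)/eps.
Take M = (25/18)/eps. If n > M then |(8n - 7)/(6n + 1) − (4/3)| ≤ (25/18)/n < eps.

M = (25/18)/eps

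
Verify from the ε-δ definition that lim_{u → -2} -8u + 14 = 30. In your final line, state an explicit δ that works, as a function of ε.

δ = ε/8

Let ε > 0 be given. We need δ > 0 so that 0 < |u + 2| < δ implies |(-8u + 14) − 30| < ε.
|(-8u + 14) − 30| = |-8u - 16| = 8|u + 2|.
So 8|u + 2| < ε exactly when |u + 2| < ε/8.
Take δ = ε/8. If 0 < |u + 2| < δ then |(-8u + 14) − 30| = 8|u + 2| < 8·(ε/8) = ε.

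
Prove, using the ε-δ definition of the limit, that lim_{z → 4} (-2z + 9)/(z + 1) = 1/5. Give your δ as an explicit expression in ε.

Suppose ε > 0. We want δ > 0 with 0 < |z − 4| < δ ⇒ |(-2z + 9)/(z + 1) − (1/5)| < ε.
Combining over a common denominator, (-2z + 9)/(z + 1) − (1/5) = [(-2z + 9)·5 − 1·(z + 1)] / [5·(z + 1)] = -11(z − 4) / (5(z + 1)).
So |(-2z + 9)/(z + 1) − (1/5)| = 11|z − 4| / (5·|z + 1|).
Restrict δ ≤ 5/2. Then |z − 4| < 5/2 gives |z + 1| = |(z − 4) + 5| ≥ 5 − 5/2 = 5/2.
Hence |(-2z + 9)/(z + 1) − (1/5)| < 11|z − 4|/(5·(5/2)) = (22/25)|z − 4|, which is < ε once |z − 4| < (25/22)ε.
Take δ = min(5/2, (25/22)ε). Then 0 < |z − 4| < δ forces both bounds, so |(-2z + 9)/(z + 1) − (1/5)| < ε.

δ = min(5/2, (25/22)ε)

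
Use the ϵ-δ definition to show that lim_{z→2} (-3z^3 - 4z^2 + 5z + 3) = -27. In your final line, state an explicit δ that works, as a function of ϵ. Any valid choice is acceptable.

Let ϵ > 0. We want δ > 0 such that 0 < |z − 2| < δ implies |(-3z^3 - 4z^2 + 5z + 3) + 27| < ϵ.
(-3z^3 - 4z^2 + 5z + 3) + 27 = -3z^3 - 4z^2 + 5z + 30 = (z − 2)(-3z^2 - 10z - 15).
So |(-3z^3 - 4z^2 + 5z + 3) + 27| = |z − 2|·|-3z^2 - 10z - 15|.
Assume first that |z − 2| < 1, so |z| < 3. Then |-3z^2 - 10z - 15| ≤ 3·3^2 + 10·3 + 15 = 72.
Hence |(-3z^3 - 4z^2 + 5z + 3) + 27| ≤ 72|z − 2| < ϵ provided |z − 2| < ϵ/72.
Choosing δ = min(1, ϵ/72) ensures both conditions, hence |(-3z^3 - 4z^2 + 5z + 3) + 27| < ϵ.

δ = min(1, ϵ/72)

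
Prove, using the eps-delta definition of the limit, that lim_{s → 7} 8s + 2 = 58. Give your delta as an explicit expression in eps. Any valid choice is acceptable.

Let eps > 0 be given. We need delta > 0 so that 0 < |s − 7| < delta implies |(8s + 2) − 58| < eps.
|(8s + 2) − 58| = |8s - 56| = 8|s − 7|.
Thus it suffices that |s − 7| < eps/8.
Take delta = eps/8. If 0 < |s − 7| < delta then |(8s + 2) − 58| = 8|s − 7| < 8·(eps/8) = eps.

delta = eps/8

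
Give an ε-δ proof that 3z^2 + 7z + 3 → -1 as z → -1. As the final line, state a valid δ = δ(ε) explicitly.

δ = min(1, ε/10)

Suppose ε > 0. We want δ > 0 such that 0 < |z + 1| < δ implies |(3z^2 + 7z + 3) + 1| < ε.
(3z^2 + 7z + 3) + 1 = 3z^2 + 7z + 4 = (z + 1)(3z + 4).
So |(3z^2 + 7z + 3) + 1| = |z + 1|·|3z + 4|.
Require δ ≤ 1. Then |z + 1| < 1 gives |z| < 2, and by the triangle inequality |3z + 4| ≤ 3·2 + 4 = 10.
Hence |(3z^2 + 7z + 3) + 1| ≤ 10|z + 1| < ε provided |z + 1| < ε/10.
Take δ = min(1, ε/10). Then 0 < |z + 1| < δ gives both |z + 1| < 1 and |z + 1| < ε/10, so |(3z^2 + 7z + 3) + 1| < ε.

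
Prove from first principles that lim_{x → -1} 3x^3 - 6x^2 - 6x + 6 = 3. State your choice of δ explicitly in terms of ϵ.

δ = min(2, ϵ/57)

Suppose ϵ > 0. We want δ > 0 such that 0 < |x + 1| < δ implies |(3x^3 - 6x^2 - 6x + 6) − 3| < ϵ.
(3x^3 - 6x^2 - 6x + 6) − 3 = 3x^3 - 6x^2 - 6x + 3 = (x + 1)(3x^2 - 9x + 3).
So |(3x^3 - 6x^2 - 6x + 6) − 3| = |x + 1|·|3x^2 - 9x + 3|.
Assume first that |x + 1| < 2, so |x| < 3. Then |3x^2 - 9x + 3| ≤ 3·3^2 + 9·3 + 3 = 57.
Hence |(3x^3 - 6x^2 - 6x + 6) − 3| ≤ 57|x + 1| < ϵ provided |x + 1| < ϵ/57.
Take δ = min(2, ϵ/57). Then 0 < |x + 1| < δ gives both |x + 1| < 2 and |x + 1| < ϵ/57, so |(3x^3 - 6x^2 - 6x + 6) − 3| < ϵ.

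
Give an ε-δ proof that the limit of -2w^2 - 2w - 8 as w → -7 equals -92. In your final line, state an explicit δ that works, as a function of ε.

Fix ε > 0. We want δ > 0 such that 0 < |w + 7| < δ implies |(-2w^2 - 2w - 8) + 92| < ε.
(-2w^2 - 2w - 8) + 92 = -2w^2 - 2w + 84 = (w + 7)(-2w + 12).
So |(-2w^2 - 2w - 8) + 92| = |w + 7|·|-2w + 12|.
Require δ ≤ 1. Then |w + 7| < 1 gives |w| < 8, and by the triangle inequality |-2w + 12| ≤ 2·8 + 12 = 28.
Hence |(-2w^2 - 2w - 8) + 92| ≤ 28|w + 7| < ε provided |w + 7| < ε/28.
Take δ = min(1, ε/28). Then 0 < |w + 7| < δ gives both |w + 7| < 1 and |w + 7| < ε/28, so |(-2w^2 - 2w - 8) + 92| < ε.

δ = min(1, ε/28)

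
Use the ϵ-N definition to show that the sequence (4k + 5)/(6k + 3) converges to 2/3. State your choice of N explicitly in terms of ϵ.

Let ϵ > 0. For k ≥ 1, |(4k + 5)/(6k + 3) − (2/3)| = |18|/(6(6k + 3)) = 18/(6(6k + 3)).
Since 6k + 3 ≥ 6k for k ≥ 1, this is ≤ 18/(6·6k) = (1/2)/k.
So |(4k + 5)/(6k + 3) − (2/3)| < ϵ whenever k > (1/2)/ϵ.
Take N = (1/2)/ϵ. If k > N then |(4k + 5)/(6k + 3) − (2/3)| ≤ (1/2)/k < ϵ.

N = (1/2)/ϵ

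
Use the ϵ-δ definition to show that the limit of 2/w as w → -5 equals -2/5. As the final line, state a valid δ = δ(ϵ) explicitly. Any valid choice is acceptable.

δ = min(5/2, (25/4)ϵ)

Let ϵ > 0. We seek δ > 0 such that 0 < |w + 5| < δ implies |2/w + 2/5| < ϵ.
|2/w + 2/5| = 2·|-5 − w|/(5·|w|) = 2|w + 5|/(5|w|).
Restrict δ ≤ 5/2. Then |w + 5| < 5/2 gives |w| > 5/2, so 5|w| > 25/2.
Then |2/w + 2/5| < 2|w + 5|/(25/2), which is < ϵ when |w + 5| < (25/4)ϵ.
Take δ = min(5/2, (25/4)ϵ). Then 0 < |w + 5| < δ gives both |w + 5| < 5/2 and |w + 5| < (25/4)ϵ, so |2/w + 2/5| < ϵ.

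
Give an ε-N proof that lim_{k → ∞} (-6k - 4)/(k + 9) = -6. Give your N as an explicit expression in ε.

Fix ε > 0. For k ≥ 1, |(-6k - 4)/(k + 9) + 6| = |50|/((k + 9)) = 50/((k + 9)).
Since k + 9 ≥ k for k ≥ 1, this is ≤ 50/(k) = 50/k.
So |(-6k - 4)/(k + 9) + 6| < ε whenever k > 50/ε.
Take N = 50/ε. If k > N then |(-6k - 4)/(k + 9) + 6| ≤ 50/k < ε.

N = 50/ε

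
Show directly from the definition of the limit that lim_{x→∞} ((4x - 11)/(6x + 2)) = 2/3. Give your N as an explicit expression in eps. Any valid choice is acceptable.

N = (37/18)/eps

Let eps > 0 be given. We seek N > 0 such that x > N implies |(4x - 11)/(6x + 2) − (2/3)| < eps.
(4x - 11)/(6x + 2) − (2/3) = (6(4x - 11) − 4(6x + 2)) / (6(6x + 2)) = -74/(6(6x + 2)).
For x > 0 we have 6x + 2 > 6x, so |(4x - 11)/(6x + 2) − (2/3)| = 74/(6(6x + 2)) < 74/(6·6x) = (37/18)/x.
Thus |(4x - 11)/(6x + 2) − (2/3)| < eps whenever x > (37/18)/eps.
Take N = (37/18)/eps. If x > N then |(4x - 11)/(6x + 2) − (2/3)| < (37/18)/x < eps.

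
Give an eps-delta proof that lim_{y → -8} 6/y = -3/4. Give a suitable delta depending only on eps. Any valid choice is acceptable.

Fix eps > 0. We seek delta > 0 such that 0 < |y + 8| < delta implies |6/y + 3/4| < eps.
|6/y + 3/4| = 6·|-8 − y|/(8·|y|) = 6|y + 8|/(8|y|).
Restrict delta ≤ 4. Then |y + 8| < 4 gives |y| > 4, so 8|y| > 32.
Then |6/y + 3/4| < 6|y + 8|/32, which is < eps when |y + 8| < (16/3)eps.
Take delta = min(4, (16/3)eps). Then 0 < |y + 8| < delta gives both |y + 8| < 4 and |y + 8| < (16/3)eps, so |6/y + 3/4| < eps.

delta = min(4, (16/3)eps)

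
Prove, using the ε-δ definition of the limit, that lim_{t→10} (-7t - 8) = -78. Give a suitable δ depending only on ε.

Let ε > 0. We need δ > 0 so that 0 < |t − 10| < δ implies |(-7t - 8) + 78| < ε.
|(-7t - 8) + 78| = |-7t + 70| = 7|t − 10|.
So 7|t − 10| < ε exactly when |t − 10| < ε/7.
Take δ = ε/7. If 0 < |t − 10| < δ then |(-7t - 8) + 78| = 7|t − 10| < 7·(ε/7) = ε.

δ = ε/7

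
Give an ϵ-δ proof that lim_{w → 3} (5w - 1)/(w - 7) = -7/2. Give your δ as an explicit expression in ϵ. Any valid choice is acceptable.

Suppose ϵ > 0. We want δ > 0 with 0 < |w − 3| < δ ⇒ |(5w - 1)/(w - 7) + 7/2| < ϵ.
Combining over a common denominator, (5w - 1)/(w - 7) + 7/2 = [(5w - 1)·(-4) − 14·(w - 7)] / [(-4)·(w - 7)] = -34(w − 3) / ((-4)(w - 7)).
So |(5w - 1)/(w - 7) + 7/2| = 34|w − 3| / (4·|w − 7|).
Require δ ≤ 2, so |w − 7| ≥ |-4| − |w − 3| > 4 − 2 = 2.
Hence |(5w - 1)/(w - 7) + 7/2| < 34|w − 3|/(4·2) = (17/4)|w − 3|, which is < ϵ once |w − 3| < (4/17)ϵ.
Take δ = min(2, (4/17)ϵ). Then 0 < |w − 3| < δ forces both bounds, so |(5w - 1)/(w - 7) + 7/2| < ϵ.

δ = min(2, (4/17)ϵ)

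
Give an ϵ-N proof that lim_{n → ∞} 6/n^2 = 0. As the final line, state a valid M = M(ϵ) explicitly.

Fix ϵ > 0. For n ≥ 1, |6/n^2 − 0| = 6/n^2.
6/n^2 < ϵ ⇔ n^2 > 6/ϵ ⇔ n > (6/ϵ)^{1/2}.
Take M = (6/ϵ)^{1/2}. Then n > M implies 6/n^2 < ϵ.

M = (6/ϵ)^{1/2}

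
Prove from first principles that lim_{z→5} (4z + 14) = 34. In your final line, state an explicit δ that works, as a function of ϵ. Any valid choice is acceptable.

Let ϵ > 0 be given. We need δ > 0 so that 0 < |z − 5| < δ implies |(4z + 14) − 34| < ϵ.
|(4z + 14) − 34| = |4z - 20| = 4|z − 5|.
Thus it suffices that |z − 5| < ϵ/4.
Choosing δ = ϵ/4 gives |(4z + 14) − 34| = 4|z − 5| < ϵ whenever |z − 5| < δ.

δ = ϵ/4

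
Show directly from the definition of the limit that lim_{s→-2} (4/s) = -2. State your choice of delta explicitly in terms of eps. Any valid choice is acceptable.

Suppose eps > 0. We seek delta > 0 such that 0 < |s + 2| < delta implies |4/s + 2| < eps.
|4/s + 2| = 4·|-2 − s|/(2·|s|) = 4|s + 2|/(2|s|).
Require delta ≤ 1 so that |s| > 2 − 1 = 1, hence 2|s| > 2.
Then |4/s + 2| < 4|s + 2|/2, which is < eps when |s + 2| < (1/2)eps.
Take delta = min(1, (1/2)eps). Then 0 < |s + 2| < delta gives both |s + 2| < 1 and |s + 2| < (1/2)eps, so |4/s + 2| < eps.

delta = min(1, (1/2)eps)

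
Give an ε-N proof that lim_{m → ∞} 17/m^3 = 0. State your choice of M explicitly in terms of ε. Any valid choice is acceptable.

M = (17/ε)^{1/3}

Suppose ε > 0. For m ≥ 1, |17/m^3 − 0| = 17/m^3.
17/m^3 < ε ⇔ m^3 > 17/ε ⇔ m > (17/ε)^{1/3}.
Take M = (17/ε)^{1/3}. Then m > M implies 17/m^3 < ε.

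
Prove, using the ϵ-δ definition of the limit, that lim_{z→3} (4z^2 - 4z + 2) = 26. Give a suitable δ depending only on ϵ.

δ = min(1, ϵ/24)

Suppose ϵ > 0. We want δ > 0 such that 0 < |z − 3| < δ implies |(4z^2 - 4z + 2) − 26| < ϵ.
(4z^2 - 4z + 2) − 26 = 4z^2 - 4z - 24 = (z − 3)(4z + 8).
So |(4z^2 - 4z + 2) − 26| = |z − 3|·|4z + 8|.
Assume first that |z − 3| < 1, so |z| < 4. Then |4z + 8| ≤ 4·4 + 8 = 24.
Hence |(4z^2 - 4z + 2) − 26| ≤ 24|z − 3| < ϵ provided |z − 3| < ϵ/24.
Choosing δ = min(1, ϵ/24) ensures both conditions, hence |(4z^2 - 4z + 2) − 26| < ϵ.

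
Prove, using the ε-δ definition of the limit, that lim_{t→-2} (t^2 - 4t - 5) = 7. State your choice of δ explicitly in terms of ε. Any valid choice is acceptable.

Let ε > 0 be given. We want δ > 0 such that 0 < |t + 2| < δ implies |(t^2 - 4t - 5) − 7| < ε.
(t^2 - 4t - 5) − 7 = t^2 - 4t - 12 = (t + 2)(t - 6).
So |(t^2 - 4t - 5) − 7| = |t + 2|·|t - 6|.
Require δ ≤ 1. Then |t + 2| < 1 gives |t| < 3, and by the triangle inequality |t - 6| ≤ 3 + 6 = 9.
Hence |(t^2 - 4t - 5) − 7| ≤ 9|t + 2| < ε provided |t + 2| < ε/9.
Choosing δ = min(1, ε/9) ensures both conditions, hence |(t^2 - 4t - 5) − 7| < ε.

δ = min(1, ε/9)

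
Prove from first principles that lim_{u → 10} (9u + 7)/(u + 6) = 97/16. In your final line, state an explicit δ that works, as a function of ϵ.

δ = min(8, (128/47)ϵ)

Fix ϵ > 0. We want δ > 0 with 0 < |u − 10| < δ ⇒ |(9u + 7)/(u + 6) − (97/16)| < ϵ.
Combining over a common denominator, (9u + 7)/(u + 6) − (97/16) = [(9u + 7)·16 − 97·(u + 6)] / [16·(u + 6)] = 47(u − 10) / (16(u + 6)).
So |(9u + 7)/(u + 6) − (97/16)| = 47|u − 10| / (16·|u + 6|).
Require δ ≤ 8, so |u + 6| ≥ |16| − |u − 10| > 16 − 8 = 8.
Hence |(9u + 7)/(u + 6) − (97/16)| < 47|u − 10|/(16·8) = (47/128)|u − 10|, which is < ϵ once |u − 10| < (128/47)ϵ.
Take δ = min(8, (128/47)ϵ). Then 0 < |u − 10| < δ forces both bounds, so |(9u + 7)/(u + 6) − (97/16)| < ϵ.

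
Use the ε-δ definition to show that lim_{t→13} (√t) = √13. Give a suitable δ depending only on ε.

δ = min(13, √13·ε)

Fix ε > 0. We want δ > 0 such that 0 < |t − 13| < δ implies |√t − √13| < ε.
Rationalise: √t − √13 = (t − 13)/(√t + √13), so |√t − √13| = |t − 13|/(√t + √13).
Restrict δ ≤ 13 so that |t − 13| < 13 forces t > 0, and then √t + √13 > √13.
Hence |√t − √13| < |t − 13|/√13, which is < ε once |t − 13| < √13·ε.
Take δ = min(13, √13·ε). If 0 < |t − 13| < δ then t > 0 and |√t − √13| < |t − 13|/√13 < ε.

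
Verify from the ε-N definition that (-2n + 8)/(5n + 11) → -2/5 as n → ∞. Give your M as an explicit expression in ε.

Suppose ε > 0. For n ≥ 1, |(-2n + 8)/(5n + 11) + 2/5| = |62|/(5(5n + 11)) = 62/(5(5n + 11)).
Since 5n + 11 ≥ 5n for n ≥ 1, this is ≤ 62/(5·5n) = (62/25)/n.
So |(-2n + 8)/(5n + 11) + 2/5| < ε whenever n > (62/25)/ε.
Take M = (62/25)/ε. If n > M then |(-2n + 8)/(5n + 11) + 2/5| ≤ (62/25)/n < ε.

M = (62/25)/ε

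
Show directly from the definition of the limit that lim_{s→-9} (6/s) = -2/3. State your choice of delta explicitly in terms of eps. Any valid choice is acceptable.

delta = min(9/2, (27/4)eps)

Let eps > 0 be given. We seek delta > 0 such that 0 < |s + 9| < delta implies |6/s + 2/3| < eps.
|6/s + 2/3| = 6·|-9 − s|/(9·|s|) = 6|s + 9|/(9|s|).
Restrict delta ≤ 9/2. Then |s + 9| < 9/2 gives |s| > 9/2, so 9|s| > 81/2.
Then |6/s + 2/3| < 6|s + 9|/(81/2), which is < eps when |s + 9| < (27/4)eps.
Take delta = min(9/2, (27/4)eps). Then 0 < |s + 9| < delta gives both |s + 9| < 9/2 and |s + 9| < (27/4)eps, so |6/s + 2/3| < eps.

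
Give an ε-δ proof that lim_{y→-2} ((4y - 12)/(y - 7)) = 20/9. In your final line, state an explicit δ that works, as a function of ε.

Let ε > 0. We want δ > 0 with 0 < |y + 2| < δ ⇒ |(4y - 12)/(y - 7) − (20/9)| < ε.
Combining over a common denominator, (4y - 12)/(y - 7) − (20/9) = [(4y - 12)·(-9) − (-20)·(y - 7)] / [(-9)·(y - 7)] = -16(y + 2) / ((-9)(y - 7)).
So |(4y - 12)/(y - 7) − (20/9)| = 16|y + 2| / (9·|y − 7|).
Require δ ≤ 9/2, so |y − 7| ≥ |-9| − |y + 2| > 9 − 9/2 = 9/2.
Hence |(4y - 12)/(y - 7) − (20/9)| < 16|y + 2|/(9·(9/2)) = (32/81)|y + 2|, which is < ε once |y + 2| < (81/32)ε.
Take δ = min(9/2, (81/32)ε). Then 0 < |y + 2| < δ forces both bounds, so |(4y - 12)/(y - 7) − (20/9)| < ε.

δ = min(9/2, (81/32)ε)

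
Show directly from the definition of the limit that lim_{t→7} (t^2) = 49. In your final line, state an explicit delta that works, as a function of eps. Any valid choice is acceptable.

Fix eps > 0. We seek delta > 0 with 0 < |t − 7| < delta ⇒ |t^2 − 49| < eps.
Factor: t^2 − 49 = (t − 7)(t + 7), so |t^2 − 49| = |t − 7|·|t + 7|.
Restrict delta ≤ 1. Then |t − 7| < 1 gives |t| < 8, so by the triangle inequality |t + 7| ≤ 8 + 7 = 15.
Hence |t^2 − 49| ≤ 15|t − 7|, which is < eps once |t − 7| < eps/15.
Take delta = min(1, eps/15). If 0 < |t − 7| < delta then both bounds hold and |t^2 − 49| ≤ 15|t − 7| < 15·(eps/15) = eps.

delta = min(1, eps/15)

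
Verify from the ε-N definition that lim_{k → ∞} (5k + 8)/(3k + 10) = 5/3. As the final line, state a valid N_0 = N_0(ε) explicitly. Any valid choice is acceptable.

Suppose ε > 0. For k ≥ 1, |(5k + 8)/(3k + 10) − (5/3)| = |-26|/(3(3k + 10)) = 26/(3(3k + 10)).
Since 3k + 10 ≥ 3k for k ≥ 1, this is ≤ 26/(3·3k) = (26/9)/k.
So |(5k + 8)/(3k + 10) − (5/3)| < ε whenever k > (26/9)/ε.
Take N_0 = (26/9)/ε. If k > N_0 then |(5k + 8)/(3k + 10) − (5/3)| ≤ (26/9)/k < ε.

N_0 = (26/9)/ε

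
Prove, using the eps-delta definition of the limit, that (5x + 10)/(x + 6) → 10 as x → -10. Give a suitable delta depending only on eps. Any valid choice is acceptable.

delta = min(2, (2/5)eps)

Fix eps > 0. We want delta > 0 with 0 < |x + 10| < delta ⇒ |(5x + 10)/(x + 6) − 10| < eps.
Combining over a common denominator, (5x + 10)/(x + 6) − 10 = [(5x + 10)·(-4) − (-40)·(x + 6)] / [(-4)·(x + 6)] = 20(x + 10) / ((-4)(x + 6)).
So |(5x + 10)/(x + 6) − 10| = 20|x + 10| / (4·|x + 6|).
Require delta ≤ 2, so |x + 6| ≥ |-4| − |x + 10| > 4 − 2 = 2.
Hence |(5x + 10)/(x + 6) − 10| < 20|x + 10|/(4·2) = (5/2)|x + 10|, which is < eps once |x + 10| < (2/5)eps.
Take delta = min(2, (2/5)eps). Then 0 < |x + 10| < delta forces both bounds, so |(5x + 10)/(x + 6) − 10| < eps.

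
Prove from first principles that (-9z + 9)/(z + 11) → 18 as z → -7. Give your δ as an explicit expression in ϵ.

Let ϵ > 0. We want δ > 0 with 0 < |z + 7| < δ ⇒ |(-9z + 9)/(z + 11) − 18| < ϵ.
Combining over a common denominator, (-9z + 9)/(z + 11) − 18 = [(-9z + 9)·4 − 72·(z + 11)] / [4·(z + 11)] = -108(z + 7) / (4(z + 11)).
So |(-9z + 9)/(z + 11) − 18| = 108|z + 7| / (4·|z + 11|).
Restrict δ ≤ 2. Then |z + 7| < 2 gives |z + 11| = |(z + 7) + 4| ≥ 4 − 2 = 2.
Hence |(-9z + 9)/(z + 11) − 18| < 108|z + 7|/(4·2) = (27/2)|z + 7|, which is < ϵ once |z + 7| < (2/27)ϵ.
Take δ = min(2, (2/27)ϵ). Then 0 < |z + 7| < δ forces both bounds, so |(-9z + 9)/(z + 11) − 18| < ϵ.

δ = min(2, (2/27)ϵ)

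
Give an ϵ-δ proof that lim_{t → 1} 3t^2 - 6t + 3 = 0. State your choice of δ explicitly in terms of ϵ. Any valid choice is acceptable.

Fix ϵ > 0. We want δ > 0 such that 0 < |t − 1| < δ implies |(3t^2 - 6t + 3)| < ϵ.
(3t^2 - 6t + 3) = 3t^2 - 6t + 3 = (t − 1)(3t - 3).
So |(3t^2 - 6t + 3)| = |t − 1|·|3t - 3|.
Assume first that |t − 1| < 1, so |t| < 2. Then |3t - 3| ≤ 3·2 + 3 = 9.
Hence |(3t^2 - 6t + 3)| ≤ 9|t − 1| < ϵ provided |t − 1| < ϵ/9.
Take δ = min(1, ϵ/9). Then 0 < |t − 1| < δ gives both |t − 1| < 1 and |t − 1| < ϵ/9, so |(3t^2 - 6t + 3)| < ϵ.

δ = min(1, ϵ/9)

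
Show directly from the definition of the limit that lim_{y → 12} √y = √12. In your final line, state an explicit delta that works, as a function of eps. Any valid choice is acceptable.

Suppose eps > 0. We want delta > 0 such that 0 < |y − 12| < delta implies |√y − √12| < eps.
Rationalise: √y − √12 = (y − 12)/(√y + √12), so |√y − √12| = |y − 12|/(√y + √12).
Restrict delta ≤ 12 so that |y − 12| < 12 forces y > 0, and then √y + √12 > √12.
Hence |√y − √12| < |y − 12|/√12, which is < eps once |y − 12| < √12·eps.
Take delta = min(12, √12·eps). If 0 < |y − 12| < delta then y > 0 and |√y − √12| < |y − 12|/√12 < eps.

delta = min(12, √12·eps)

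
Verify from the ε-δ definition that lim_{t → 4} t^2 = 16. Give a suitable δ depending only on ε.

δ = min(2, ε/10)

Fix ε > 0. We seek δ > 0 with 0 < |t − 4| < δ ⇒ |t^2 − 16| < ε.
Factor: t^2 − 16 = (t − 4)(t + 4), so |t^2 − 16| = |t − 4|·|t + 4|.
Impose δ ≤ 2 so that |t| < 6; then |t + 4| ≤ 10.
Hence |t^2 − 16| ≤ 10|t − 4|, which is < ε once |t − 4| < ε/10.
Take δ = min(2, ε/10). If 0 < |t − 4| < δ then both bounds hold and |t^2 − 16| ≤ 10|t − 4| < 10·(ε/10) = ε.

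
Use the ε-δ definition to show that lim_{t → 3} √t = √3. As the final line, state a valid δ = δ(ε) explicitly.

δ = min(3, √3·ε)

Suppose ε > 0. We want δ > 0 such that 0 < |t − 3| < δ implies |√t − √3| < ε.
Multiplying by the conjugate, |√t − √3| = |t − 3|/(√t + √3).
Restrict δ ≤ 3 so that |t − 3| < 3 forces t > 0, and then √t + √3 > √3.
Hence |√t − √3| < |t − 3|/√3, which is < ε once |t − 3| < √3·ε.
Take δ = min(3, √3·ε). If 0 < |t − 3| < δ then t > 0 and |√t − √3| < |t − 3|/√3 < ε.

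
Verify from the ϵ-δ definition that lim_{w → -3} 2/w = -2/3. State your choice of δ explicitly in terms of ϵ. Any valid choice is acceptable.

δ = min(3/2, (9/4)ϵ)

Let ϵ > 0. We seek δ > 0 such that 0 < |w + 3| < δ implies |2/w + 2/3| < ϵ.
|2/w + 2/3| = 2·|-3 − w|/(3·|w|) = 2|w + 3|/(3|w|).
Restrict δ ≤ 3/2. Then |w + 3| < 3/2 gives |w| > 3/2, so 3|w| > 9/2.
Then |2/w + 2/3| < 2|w + 3|/(9/2), which is < ϵ when |w + 3| < (9/4)ϵ.
Take δ = min(3/2, (9/4)ϵ). Then 0 < |w + 3| < δ gives both |w + 3| < 3/2 and |w + 3| < (9/4)ϵ, so |2/w + 2/3| < ϵ.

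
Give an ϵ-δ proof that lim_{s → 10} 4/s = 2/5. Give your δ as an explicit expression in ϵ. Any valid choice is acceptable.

δ = min(5, (25/2)ϵ)

Suppose ϵ > 0. We seek δ > 0 such that 0 < |s − 10| < δ implies |4/s − (2/5)| < ϵ.
|4/s − (2/5)| = 4·|10 − s|/(10·|s|) = 4|s − 10|/(10|s|).
Require δ ≤ 5 so that |s| > 10 − 5 = 5, hence 10|s| > 50.
Then |4/s − (2/5)| < 4|s − 10|/50, which is < ϵ when |s − 10| < (25/2)ϵ.
Take δ = min(5, (25/2)ϵ). Then 0 < |s − 10| < δ gives both |s − 10| < 5 and |s − 10| < (25/2)ϵ, so |4/s − (2/5)| < ϵ.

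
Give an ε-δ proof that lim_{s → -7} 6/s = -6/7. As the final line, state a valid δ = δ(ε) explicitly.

Let ε > 0 be given. We seek δ > 0 such that 0 < |s + 7| < δ implies |6/s + 6/7| < ε.
|6/s + 6/7| = 6·|-7 − s|/(7·|s|) = 6|s + 7|/(7|s|).
Require δ ≤ 7/2 so that |s| > 7 − 7/2 = 7/2, hence 7|s| > 49/2.
Then |6/s + 6/7| < 6|s + 7|/(49/2), which is < ε when |s + 7| < (49/12)ε.
Take δ = min(7/2, (49/12)ε). Then 0 < |s + 7| < δ gives both |s + 7| < 7/2 and |s + 7| < (49/12)ε, so |6/s + 6/7| < ε.

δ = min(7/2, (49/12)ε)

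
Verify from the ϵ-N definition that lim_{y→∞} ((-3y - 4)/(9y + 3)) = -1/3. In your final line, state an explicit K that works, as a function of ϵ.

K = (1/3)/ϵ

Fix ϵ > 0. We seek K > 0 such that y > K implies |(-3y - 4)/(9y + 3) + 1/3| < ϵ.
(-3y - 4)/(9y + 3) + 1/3 = (9(-3y - 4) − (-3)(9y + 3)) / (9(9y + 3)) = -27/(9(9y + 3)).
For y > 0 we have 9y + 3 > 9y, so |(-3y - 4)/(9y + 3) + 1/3| = 27/(9(9y + 3)) < 27/(9·9y) = (1/3)/y.
Thus |(-3y - 4)/(9y + 3) + 1/3| < ϵ whenever y > (1/3)/ϵ.
Take K = (1/3)/ϵ. If y > K then |(-3y - 4)/(9y + 3) + 1/3| < (1/3)/y < ϵ.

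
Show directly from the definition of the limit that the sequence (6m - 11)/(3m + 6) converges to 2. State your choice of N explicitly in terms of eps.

Let eps > 0 be given. For m ≥ 1, |(6m - 11)/(3m + 6) − 2| = |-69|/(3(3m + 6)) = 69/(3(3m + 6)).
Since 3m + 6 ≥ 3m for m ≥ 1, this is ≤ 69/(3·3m) = (23/3)/m.
So |(6m - 11)/(3m + 6) − 2| < eps whenever m > (23/3)/eps.
Take N = (23/3)/eps. If m > N then |(6m - 11)/(3m + 6) − 2| ≤ (23/3)/m < eps.

N = (23/3)/eps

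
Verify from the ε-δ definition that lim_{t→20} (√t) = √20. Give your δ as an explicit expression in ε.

Fix ε > 0. We want δ > 0 such that 0 < |t − 20| < δ implies |√t − √20| < ε.
Multiplying by the conjugate, |√t − √20| = |t − 20|/(√t + √20).
Restrict δ ≤ 20 so that |t − 20| < 20 forces t > 0, and then √t + √20 > √20.
Hence |√t − √20| < |t − 20|/√20, which is < ε once |t − 20| < √20·ε.
Take δ = min(20, √20·ε). If 0 < |t − 20| < δ then t > 0 and |√t − √20| < |t − 20|/√20 < ε.

δ = min(20, √20·ε)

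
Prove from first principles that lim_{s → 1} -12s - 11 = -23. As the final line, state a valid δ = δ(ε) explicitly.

Fix ε > 0. We need δ > 0 so that 0 < |s − 1| < δ implies |(-12s - 11) + 23| < ε.
Since (-12s - 11) + 23 = -12(s − 1), we have |(-12s - 11) + 23| = 12|s − 1|.
So 12|s − 1| < ε exactly when |s − 1| < ε/12.
Choosing δ = ε/12 gives |(-12s - 11) + 23| = 12|s − 1| < ε whenever |s − 1| < δ.

δ = ε/12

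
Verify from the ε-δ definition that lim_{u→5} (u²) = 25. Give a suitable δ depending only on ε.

δ = min(1, ε/11)

Suppose ε > 0. We seek δ > 0 with 0 < |u − 5| < δ ⇒ |u² − 25| < ε.
Factor: u² − 25 = (u − 5)(u + 5), so |u² − 25| = |u − 5|·|u + 5|.
Restrict δ ≤ 1. Then |u − 5| < 1 gives |u| < 6, so by the triangle inequality |u + 5| ≤ 6 + 5 = 11.
Hence |u² − 25| ≤ 11|u − 5|, which is < ε once |u − 5| < ε/11.
Take δ = min(1, ε/11). If 0 < |u − 5| < δ then both bounds hold and |u² − 25| ≤ 11|u − 5| < 11·(ε/11) = ε.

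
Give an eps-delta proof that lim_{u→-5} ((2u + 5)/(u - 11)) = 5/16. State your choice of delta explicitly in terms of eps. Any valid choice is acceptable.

Suppose eps > 0. We want delta > 0 with 0 < |u + 5| < delta ⇒ |(2u + 5)/(u - 11) − (5/16)| < eps.
Combining over a common denominator, (2u + 5)/(u - 11) − (5/16) = [(2u + 5)·(-16) − (-5)·(u - 11)] / [(-16)·(u - 11)] = -27(u + 5) / ((-16)(u - 11)).
So |(2u + 5)/(u - 11) − (5/16)| = 27|u + 5| / (16·|u − 11|).
Require delta ≤ 8, so |u − 11| ≥ |-16| − |u + 5| > 16 − 8 = 8.
Hence |(2u + 5)/(u - 11) − (5/16)| < 27|u + 5|/(16·8) = (27/128)|u + 5|, which is < eps once |u + 5| < (128/27)eps.
Take delta = min(8, (128/27)eps). Then 0 < |u + 5| < delta forces both bounds, so |(2u + 5)/(u - 11) − (5/16)| < eps.

delta = min(8, (128/27)eps)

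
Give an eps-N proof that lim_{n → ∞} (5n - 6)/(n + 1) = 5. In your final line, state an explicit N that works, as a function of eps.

Suppose eps > 0. For n ≥ 1, |(5n - 6)/(n + 1) − 5| = |-11|/((n + 1)) = 11/((n + 1)).
Since n + 1 ≥ n for n ≥ 1, this is ≤ 11/(n) = 11/n.
So |(5n - 6)/(n + 1) − 5| < eps whenever n > 11/eps.
Take N = 11/eps. If n > N then |(5n - 6)/(n + 1) − 5| ≤ 11/n < eps.

N = 11/eps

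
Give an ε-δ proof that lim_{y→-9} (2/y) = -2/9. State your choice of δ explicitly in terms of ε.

Let ε > 0 be given. We seek δ > 0 such that 0 < |y + 9| < δ implies |2/y + 2/9| < ε.
|2/y + 2/9| = 2·|-9 − y|/(9·|y|) = 2|y + 9|/(9|y|).
Restrict δ ≤ 9/2. Then |y + 9| < 9/2 gives |y| > 9/2, so 9|y| > 81/2.
Then |2/y + 2/9| < 2|y + 9|/(81/2), which is < ε when |y + 9| < (81/4)ε.
Take δ = min(9/2, (81/4)ε). Then 0 < |y + 9| < δ gives both |y + 9| < 9/2 and |y + 9| < (81/4)ε, so |2/y + 2/9| < ε.

δ = min(9/2, (81/4)ε)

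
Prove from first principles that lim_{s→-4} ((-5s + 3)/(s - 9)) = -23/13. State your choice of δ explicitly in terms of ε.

Let ε > 0 be given. We want δ > 0 with 0 < |s + 4| < δ ⇒ |(-5s + 3)/(s - 9) + 23/13| < ε.
Combining over a common denominator, (-5s + 3)/(s - 9) + 23/13 = [(-5s + 3)·(-13) − 23·(s - 9)] / [(-13)·(s - 9)] = 42(s + 4) / ((-13)(s - 9)).
So |(-5s + 3)/(s - 9) + 23/13| = 42|s + 4| / (13·|s − 9|).
Restrict δ ≤ 13/2. Then |s + 4| < 13/2 gives |s − 9| = |(s + 4) + (-13)| ≥ 13 − 13/2 = 13/2.
Hence |(-5s + 3)/(s - 9) + 23/13| < 42|s + 4|/(13·(13/2)) = (84/169)|s + 4|, which is < ε once |s + 4| < (169/84)ε.
Take δ = min(13/2, (169/84)ε). Then 0 < |s + 4| < δ forces both bounds, so |(-5s + 3)/(s - 9) + 23/13| < ε.

δ = min(13/2, (169/84)ε)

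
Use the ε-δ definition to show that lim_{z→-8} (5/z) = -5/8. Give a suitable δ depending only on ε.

Fix ε > 0. We seek δ > 0 such that 0 < |z + 8| < δ implies |5/z + 5/8| < ε.
|5/z + 5/8| = 5·|-8 − z|/(8·|z|) = 5|z + 8|/(8|z|).
Require δ ≤ 4 so that |z| > 8 − 4 = 4, hence 8|z| > 32.
Then |5/z + 5/8| < 5|z + 8|/32, which is < ε when |z + 8| < (32/5)ε.
Take δ = min(4, (32/5)ε). Then 0 < |z + 8| < δ gives both |z + 8| < 4 and |z + 8| < (32/5)ε, so |5/z + 5/8| < ε.

δ = min(4, (32/5)ε)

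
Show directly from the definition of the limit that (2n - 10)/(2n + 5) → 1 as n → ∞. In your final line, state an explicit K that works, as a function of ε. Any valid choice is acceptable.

K = (15/2)/ε

Fix ε > 0. For n ≥ 1, |(2n - 10)/(2n + 5) − 1| = |-30|/(2(2n + 5)) = 30/(2(2n + 5)).
Since 2n + 5 ≥ 2n for n ≥ 1, this is ≤ 30/(2·2n) = (15/2)/n.
So |(2n - 10)/(2n + 5) − 1| < ε whenever n > (15/2)/ε.
Take K = (15/2)/ε. If n > K then |(2n - 10)/(2n + 5) − 1| ≤ (15/2)/n < ε.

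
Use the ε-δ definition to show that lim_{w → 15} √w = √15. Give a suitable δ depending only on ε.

δ = min(15, √15·ε)

Let ε > 0 be given. We want δ > 0 such that 0 < |w − 15| < δ implies |√w − √15| < ε.
Rationalise: √w − √15 = (w − 15)/(√w + √15), so |√w − √15| = |w − 15|/(√w + √15).
Restrict δ ≤ 15 so that |w − 15| < 15 forces w > 0, and then √w + √15 > √15.
Hence |√w − √15| < |w − 15|/√15, which is < ε once |w − 15| < √15·ε.
Take δ = min(15, √15·ε). If 0 < |w − 15| < δ then w > 0 and |√w − √15| < |w − 15|/√15 < ε.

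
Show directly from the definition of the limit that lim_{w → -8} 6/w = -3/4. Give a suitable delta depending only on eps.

Let eps > 0. We seek delta > 0 such that 0 < |w + 8| < delta implies |6/w + 3/4| < eps.
|6/w + 3/4| = 6·|-8 − w|/(8·|w|) = 6|w + 8|/(8|w|).
Require delta ≤ 4 so that |w| > 8 − 4 = 4, hence 8|w| > 32.
Then |6/w + 3/4| < 6|w + 8|/32, which is < eps when |w + 8| < (16/3)eps.
Take delta = min(4, (16/3)eps). Then 0 < |w + 8| < delta gives both |w + 8| < 4 and |w + 8| < (16/3)eps, so |6/w + 3/4| < eps.

delta = min(4, (16/3)eps)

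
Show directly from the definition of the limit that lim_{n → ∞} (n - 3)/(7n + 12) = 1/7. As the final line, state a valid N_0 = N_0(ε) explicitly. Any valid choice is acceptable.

Let ε > 0 be given. For n ≥ 1, |(n - 3)/(7n + 12) − (1/7)| = |-33|/(7(7n + 12)) = 33/(7(7n + 12)).
Since 7n + 12 ≥ 7n for n ≥ 1, this is ≤ 33/(7·7n) = (33/49)/n.
So |(n - 3)/(7n + 12) − (1/7)| < ε whenever n > (33/49)/ε.
Take N_0 = (33/49)/ε. If n > N_0 then |(n - 3)/(7n + 12) − (1/7)| ≤ (33/49)/n < ε.

N_0 = (33/49)/ε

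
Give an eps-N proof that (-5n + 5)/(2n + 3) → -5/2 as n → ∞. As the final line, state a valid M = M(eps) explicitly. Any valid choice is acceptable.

Suppose eps > 0. For n ≥ 1, |(-5n + 5)/(2n + 3) + 5/2| = |25|/(2(2n + 3)) = 25/(2(2n + 3)).
Since 2n + 3 ≥ 2n for n ≥ 1, this is ≤ 25/(2·2n) = (25/4)/n.
So |(-5n + 5)/(2n + 3) + 5/2| < eps whenever n > (25/4)/eps.
Take M = (25/4)/eps. If n > M then |(-5n + 5)/(2n + 3) + 5/2| ≤ (25/4)/n < eps.

M = (25/4)/eps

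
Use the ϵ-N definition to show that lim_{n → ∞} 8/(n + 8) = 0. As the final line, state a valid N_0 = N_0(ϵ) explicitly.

N_0 = 8/ϵ

Fix ϵ > 0. For n ≥ 1, |8/(n + 8) − 0| = 8/(n + 8) ≤ 8/n.
We need 8/n < ϵ, i.e. n > 8/ϵ.
Take N_0 = 8/ϵ. If n > N_0 then |8/(n + 8)| ≤ 8/n < ϵ.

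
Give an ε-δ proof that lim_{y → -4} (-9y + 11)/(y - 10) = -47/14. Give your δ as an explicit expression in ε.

Fix ε > 0. We want δ > 0 with 0 < |y + 4| < δ ⇒ |(-9y + 11)/(y - 10) + 47/14| < ε.
Combining over a common denominator, (-9y + 11)/(y - 10) + 47/14 = [(-9y + 11)·(-14) − 47·(y - 10)] / [(-14)·(y - 10)] = 79(y + 4) / ((-14)(y - 10)).
So |(-9y + 11)/(y - 10) + 47/14| = 79|y + 4| / (14·|y − 10|).
Restrict δ ≤ 7. Then |y + 4| < 7 gives |y − 10| = |(y + 4) + (-14)| ≥ 14 − 7 = 7.
Hence |(-9y + 11)/(y - 10) + 47/14| < 79|y + 4|/(14·7) = (79/98)|y + 4|, which is < ε once |y + 4| < (98/79)ε.
Take δ = min(7, (98/79)ε). Then 0 < |y + 4| < δ forces both bounds, so |(-9y + 11)/(y - 10) + 47/14| < ε.

δ = min(7, (98/79)ε)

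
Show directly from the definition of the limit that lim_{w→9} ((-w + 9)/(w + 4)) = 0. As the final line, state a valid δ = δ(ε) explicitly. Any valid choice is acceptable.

δ = min(13/2, (13/2)ε)

Fix ε > 0. We want δ > 0 with 0 < |w − 9| < δ ⇒ |(-w + 9)/(w + 4) − 0| < ε.
Combining over a common denominator, (-w + 9)/(w + 4) − 0 = [(-w + 9)·13 − 0·(w + 4)] / [13·(w + 4)] = -13(w − 9) / (13(w + 4)).
So |(-w + 9)/(w + 4) − 0| = 13|w − 9| / (13·|w + 4|).
Restrict δ ≤ 13/2. Then |w − 9| < 13/2 gives |w + 4| = |(w − 9) + 13| ≥ 13 − 13/2 = 13/2.
Hence |(-w + 9)/(w + 4) − 0| < 13|w − 9|/(13·(13/2)) = (2/13)|w − 9|, which is < ε once |w − 9| < (13/2)ε.
Take δ = min(13/2, (13/2)ε). Then 0 < |w − 9| < δ forces both bounds, so |(-w + 9)/(w + 4) − 0| < ε.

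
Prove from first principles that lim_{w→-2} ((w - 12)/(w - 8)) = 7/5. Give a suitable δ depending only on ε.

Suppose ε > 0. We want δ > 0 with 0 < |w + 2| < δ ⇒ |(w - 12)/(w - 8) − (7/5)| < ε.
Combining over a common denominator, (w - 12)/(w - 8) − (7/5) = [(w - 12)·(-10) − (-14)·(w - 8)] / [(-10)·(w - 8)] = 4(w + 2) / ((-10)(w - 8)).
So |(w - 12)/(w - 8) − (7/5)| = 4|w + 2| / (10·|w − 8|).
Require δ ≤ 5, so |w − 8| ≥ |-10| − |w + 2| > 10 − 5 = 5.
Hence |(w - 12)/(w - 8) − (7/5)| < 4|w + 2|/(10·5) = (2/25)|w + 2|, which is < ε once |w + 2| < (25/2)ε.
Take δ = min(5, (25/2)ε). Then 0 < |w + 2| < δ forces both bounds, so |(w - 12)/(w - 8) − (7/5)| < ε.

δ = min(5, (25/2)ε)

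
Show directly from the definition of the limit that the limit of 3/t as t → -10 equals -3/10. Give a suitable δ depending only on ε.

δ = min(5, (50/3)ε)

Let ε > 0 be given. We seek δ > 0 such that 0 < |t + 10| < δ implies |3/t + 3/10| < ε.
|3/t + 3/10| = 3·|-10 − t|/(10·|t|) = 3|t + 10|/(10|t|).
Restrict δ ≤ 5. Then |t + 10| < 5 gives |t| > 5, so 10|t| > 50.
Then |3/t + 3/10| < 3|t + 10|/50, which is < ε when |t + 10| < (50/3)ε.
Take δ = min(5, (50/3)ε). Then 0 < |t + 10| < δ gives both |t + 10| < 5 and |t + 10| < (50/3)ε, so |3/t + 3/10| < ε.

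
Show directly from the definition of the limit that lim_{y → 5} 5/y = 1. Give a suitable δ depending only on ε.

Suppose ε > 0. We seek δ > 0 such that 0 < |y − 5| < δ implies |5/y − 1| < ε.
|5/y − 1| = 5·|5 − y|/(5·|y|) = 5|y − 5|/(5|y|).
Restrict δ ≤ 5/2. Then |y − 5| < 5/2 gives |y| > 5/2, so 5|y| > 25/2.
Then |5/y − 1| < 5|y − 5|/(25/2), which is < ε when |y − 5| < (5/2)ε.
Take δ = min(5/2, (5/2)ε). Then 0 < |y − 5| < δ gives both |y − 5| < 5/2 and |y − 5| < (5/2)ε, so |5/y − 1| < ε.

δ = min(5/2, (5/2)ε)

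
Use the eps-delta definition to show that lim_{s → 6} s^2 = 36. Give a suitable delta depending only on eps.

Suppose eps > 0. We seek delta > 0 with 0 < |s − 6| < delta ⇒ |s^2 − 36| < eps.
Factor: s^2 − 36 = (s − 6)(s + 6), so |s^2 − 36| = |s − 6|·|s + 6|.
Restrict delta ≤ 1. Then |s − 6| < 1 gives |s| < 7, so by the triangle inequality |s + 6| ≤ 7 + 6 = 13.
Hence |s^2 − 36| ≤ 13|s − 6|, which is < eps once |s − 6| < eps/13.
Take delta = min(1, eps/13). If 0 < |s − 6| < delta then both bounds hold and |s^2 − 36| ≤ 13|s − 6| < 13·(eps/13) = eps.

delta = min(1, eps/13)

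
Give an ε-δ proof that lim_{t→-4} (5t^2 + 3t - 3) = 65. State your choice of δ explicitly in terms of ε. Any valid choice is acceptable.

Let ε > 0 be given. We want δ > 0 such that 0 < |t + 4| < δ implies |(5t^2 + 3t - 3) − 65| < ε.
(5t^2 + 3t - 3) − 65 = 5t^2 + 3t - 68 = (t + 4)(5t - 17).
So |(5t^2 + 3t - 3) − 65| = |t + 4|·|5t - 17|.
Assume first that |t + 4| < 2, so |t| < 6. Then |5t - 17| ≤ 5·6 + 17 = 47.
Hence |(5t^2 + 3t - 3) − 65| ≤ 47|t + 4| < ε provided |t + 4| < ε/47.
Take δ = min(2, ε/47). Then 0 < |t + 4| < δ gives both |t + 4| < 2 and |t + 4| < ε/47, so |(5t^2 + 3t - 3) − 65| < ε.

δ = min(2, ε/47)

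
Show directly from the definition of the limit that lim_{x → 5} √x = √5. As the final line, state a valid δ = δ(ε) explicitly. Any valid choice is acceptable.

δ = min(5, √5·ε)

Let ε > 0 be given. We want δ > 0 such that 0 < |x − 5| < δ implies |√x − √5| < ε.
Rationalise: √x − √5 = (x − 5)/(√x + √5), so |√x − √5| = |x − 5|/(√x + √5).
Restrict δ ≤ 5 so that |x − 5| < 5 forces x > 0, and then √x + √5 > √5.
Hence |√x − √5| < |x − 5|/√5, which is < ε once |x − 5| < √5·ε.
Take δ = min(5, √5·ε). If 0 < |x − 5| < δ then x > 0 and |√x − √5| < |x − 5|/√5 < ε.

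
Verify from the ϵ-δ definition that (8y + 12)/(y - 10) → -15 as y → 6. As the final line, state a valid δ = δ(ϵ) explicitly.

δ = min(2, (2/23)ϵ)

Let ϵ > 0 be given. We want δ > 0 with 0 < |y − 6| < δ ⇒ |(8y + 12)/(y - 10) + 15| < ϵ.
Combining over a common denominator, (8y + 12)/(y - 10) + 15 = [(8y + 12)·(-4) − 60·(y - 10)] / [(-4)·(y - 10)] = -92(y − 6) / ((-4)(y - 10)).
So |(8y + 12)/(y - 10) + 15| = 92|y − 6| / (4·|y − 10|).
Restrict δ ≤ 2. Then |y − 6| < 2 gives |y − 10| = |(y − 6) + (-4)| ≥ 4 − 2 = 2.
Hence |(8y + 12)/(y - 10) + 15| < 92|y − 6|/(4·2) = (23/2)|y − 6|, which is < ϵ once |y − 6| < (2/23)ϵ.
Take δ = min(2, (2/23)ϵ). Then 0 < |y − 6| < δ forces both bounds, so |(8y + 12)/(y - 10) + 15| < ϵ.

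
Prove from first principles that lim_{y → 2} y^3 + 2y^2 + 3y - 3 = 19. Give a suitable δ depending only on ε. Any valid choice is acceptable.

Fix ε > 0. We want δ > 0 such that 0 < |y − 2| < δ implies |(y^3 + 2y^2 + 3y - 3) − 19| < ε.
(y^3 + 2y^2 + 3y - 3) − 19 = y^3 + 2y^2 + 3y - 22 = (y − 2)(y^2 + 4y + 11).
So |(y^3 + 2y^2 + 3y - 3) − 19| = |y − 2|·|y^2 + 4y + 11|.
Assume first that |y − 2| < 2, so |y| < 4. Then |y^2 + 4y + 11| ≤ 4^2 + 4·4 + 11 = 43.
Hence |(y^3 + 2y^2 + 3y - 3) − 19| ≤ 43|y − 2| < ε provided |y − 2| < ε/43.
Take δ = min(2, ε/43). Then 0 < |y − 2| < δ gives both |y − 2| < 2 and |y − 2| < ε/43, so |(y^3 + 2y^2 + 3y - 3) − 19| < ε.

δ = min(2, ε/43)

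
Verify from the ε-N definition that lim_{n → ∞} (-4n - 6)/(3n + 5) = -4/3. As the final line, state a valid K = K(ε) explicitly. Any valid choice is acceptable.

Suppose ε > 0. For n ≥ 1, |(-4n - 6)/(3n + 5) + 4/3| = |2|/(3(3n + 5)) = 2/(3(3n + 5)).
Since 3n + 5 ≥ 3n for n ≥ 1, this is ≤ 2/(3·3n) = (2/9)/n.
So |(-4n - 6)/(3n + 5) + 4/3| < ε whenever n > (2/9)/ε.
Take K = (2/9)/ε. If n > K then |(-4n - 6)/(3n + 5) + 4/3| ≤ (2/9)/n < ε.

K = (2/9)/ε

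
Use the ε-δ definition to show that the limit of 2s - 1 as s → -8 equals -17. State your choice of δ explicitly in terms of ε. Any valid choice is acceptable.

δ = ε/2

Let ε > 0. We need δ > 0 so that 0 < |s + 8| < δ implies |(2s - 1) + 17| < ε.
|(2s - 1) + 17| = |2s + 16| = 2|s + 8|.
Thus it suffices that |s + 8| < ε/2.
Take δ = ε/2. If 0 < |s + 8| < δ then |(2s - 1) + 17| = 2|s + 8| < 2·(ε/2) = ε.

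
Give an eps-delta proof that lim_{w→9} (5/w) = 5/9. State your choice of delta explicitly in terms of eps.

delta = min(9/2, (81/10)eps)

Suppose eps > 0. We seek delta > 0 such that 0 < |w − 9| < delta implies |5/w − (5/9)| < eps.
|5/w − (5/9)| = 5·|9 − w|/(9·|w|) = 5|w − 9|/(9|w|).
Require delta ≤ 9/2 so that |w| > 9 − 9/2 = 9/2, hence 9|w| > 81/2.
Then |5/w − (5/9)| < 5|w − 9|/(81/2), which is < eps when |w − 9| < (81/10)eps.
Take delta = min(9/2, (81/10)eps). Then 0 < |w − 9| < delta gives both |w − 9| < 9/2 and |w − 9| < (81/10)eps, so |5/w − (5/9)| < eps.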